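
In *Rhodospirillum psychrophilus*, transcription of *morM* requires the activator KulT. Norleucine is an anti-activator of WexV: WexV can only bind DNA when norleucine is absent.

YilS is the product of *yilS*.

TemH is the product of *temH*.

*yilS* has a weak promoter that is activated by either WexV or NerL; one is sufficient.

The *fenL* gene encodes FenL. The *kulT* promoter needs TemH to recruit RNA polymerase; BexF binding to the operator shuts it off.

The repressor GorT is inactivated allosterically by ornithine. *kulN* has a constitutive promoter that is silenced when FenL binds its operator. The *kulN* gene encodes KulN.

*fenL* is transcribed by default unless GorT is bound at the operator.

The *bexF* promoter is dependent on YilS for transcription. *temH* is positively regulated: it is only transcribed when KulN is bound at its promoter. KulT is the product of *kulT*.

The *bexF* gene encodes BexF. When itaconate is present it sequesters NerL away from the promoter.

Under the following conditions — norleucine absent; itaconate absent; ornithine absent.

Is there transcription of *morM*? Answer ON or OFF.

Ornithine is absent, so GorT is active.
With repressor GorT bound, *fenL* is not transcribed.
So FenL is not produced.
With no repressor bound, *kulN* is transcribed.
So KulN is produced and active.
No repressor is bound and KulN is active, so *temH* is transcribed.
So TemH is produced and active.
Norleucine is absent, so WexV is active.
Itaconate is absent, so NerL is active.
Activator WexV is present, so *yilS* is transcribed.
So YilS is produced and active.
No repressor is bound and YilS is active, so *bexF* is transcribed.
So BexF is produced and active.
With repressor BexF bound, *kulT* is not transcribed.
So KulT is not produced.
Required activator KulT is absent, so *morM* is not transcribed.

OFF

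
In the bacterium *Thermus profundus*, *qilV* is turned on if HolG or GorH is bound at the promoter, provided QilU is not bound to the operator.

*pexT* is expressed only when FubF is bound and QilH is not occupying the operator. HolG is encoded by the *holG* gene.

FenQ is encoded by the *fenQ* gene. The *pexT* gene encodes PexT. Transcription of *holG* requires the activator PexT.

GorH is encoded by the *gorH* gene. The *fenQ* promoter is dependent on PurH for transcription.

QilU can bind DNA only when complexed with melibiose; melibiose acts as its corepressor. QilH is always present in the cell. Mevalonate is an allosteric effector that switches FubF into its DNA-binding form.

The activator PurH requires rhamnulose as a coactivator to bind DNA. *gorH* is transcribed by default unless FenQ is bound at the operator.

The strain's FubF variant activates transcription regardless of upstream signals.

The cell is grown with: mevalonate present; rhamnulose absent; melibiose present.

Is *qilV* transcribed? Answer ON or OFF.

OFF

FubF is constitutively active in this strain.
QilH is produced constitutively and is active.
With repressor QilH bound, *pexT* is not transcribed.
So PexT is not produced.
Required activator PexT is absent, so *holG* is not transcribed.
So HolG is not produced.
Rhamnulose is absent, so PurH is inactive.
Required activator PurH is absent, so *fenQ* is not transcribed.
So FenQ is not produced.
With no repressor bound, *gorH* is transcribed.
So GorH is produced and active.
Melibiose is present, so QilU is active.
With repressor QilU bound, *qilV* is not transcribed.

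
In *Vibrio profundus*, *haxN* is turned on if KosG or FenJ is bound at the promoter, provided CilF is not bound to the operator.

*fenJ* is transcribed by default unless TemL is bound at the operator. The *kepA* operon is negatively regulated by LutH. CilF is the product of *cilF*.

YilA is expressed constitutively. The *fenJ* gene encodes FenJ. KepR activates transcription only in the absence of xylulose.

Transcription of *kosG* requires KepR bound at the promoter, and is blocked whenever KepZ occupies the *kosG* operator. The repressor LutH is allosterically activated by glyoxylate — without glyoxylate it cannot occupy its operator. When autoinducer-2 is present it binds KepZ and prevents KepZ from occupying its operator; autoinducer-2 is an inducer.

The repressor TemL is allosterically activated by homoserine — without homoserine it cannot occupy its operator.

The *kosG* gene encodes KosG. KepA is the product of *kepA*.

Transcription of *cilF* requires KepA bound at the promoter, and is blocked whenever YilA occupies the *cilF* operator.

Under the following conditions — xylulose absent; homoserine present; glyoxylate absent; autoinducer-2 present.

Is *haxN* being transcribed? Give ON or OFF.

Xylulose is absent, so KepR is active.
Autoinducer-2 is present, so KepZ is inactive.
No repressor is bound and KepR is active, so *kosG* is transcribed.
So KosG is produced and active.
Homoserine is present, so TemL is active.
With repressor TemL bound, *fenJ* is not transcribed.
So FenJ is not produced.
YilA is produced constitutively and is active.
Glyoxylate is absent, so LutH is inactive.
With no repressor bound, *kepA* is transcribed.
So KepA is produced and active.
With repressor YilA bound, *cilF* is not transcribed.
So CilF is not produced.
Activator KosG is present, so *haxN* is transcribed.

ON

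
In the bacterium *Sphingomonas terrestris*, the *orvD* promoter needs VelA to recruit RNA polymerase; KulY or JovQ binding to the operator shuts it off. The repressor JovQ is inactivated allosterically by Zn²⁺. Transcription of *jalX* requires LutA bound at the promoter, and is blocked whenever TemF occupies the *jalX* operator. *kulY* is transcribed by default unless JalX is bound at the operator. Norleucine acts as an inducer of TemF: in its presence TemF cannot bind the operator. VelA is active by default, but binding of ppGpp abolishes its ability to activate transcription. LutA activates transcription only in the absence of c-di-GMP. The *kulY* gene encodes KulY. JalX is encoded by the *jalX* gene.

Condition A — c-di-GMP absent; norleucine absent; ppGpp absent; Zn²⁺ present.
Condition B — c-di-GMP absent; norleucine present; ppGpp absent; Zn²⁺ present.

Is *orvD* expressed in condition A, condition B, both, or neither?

Condition A:
c-di-GMP is absent, so LutA is active.
Norleucine is absent, so TemF is active.
With repressor TemF bound, *jalX* is not transcribed.
So JalX is not produced.
With no repressor bound, *kulY* is transcribed.
So KulY is produced and active.
ppGpp is absent, so VelA is active.
Zn²⁺ is present, so JovQ is inactive.
With repressor KulY bound, *orvD* is not transcribed.
→ *orvD* is OFF in A.
Condition B:
c-di-GMP is absent, so LutA is active.
Norleucine is present, so TemF is inactive.
No repressor is bound and LutA is active, so *jalX* is transcribed.
So JalX is produced and active.
With repressor JalX bound, *kulY* is not transcribed.
So KulY is not produced.
ppGpp is absent, so VelA is active.
Zn²⁺ is present, so JovQ is inactive.
No repressor is bound and VelA is active, so *orvD* is transcribed.
→ *orvD* is ON in B.

B only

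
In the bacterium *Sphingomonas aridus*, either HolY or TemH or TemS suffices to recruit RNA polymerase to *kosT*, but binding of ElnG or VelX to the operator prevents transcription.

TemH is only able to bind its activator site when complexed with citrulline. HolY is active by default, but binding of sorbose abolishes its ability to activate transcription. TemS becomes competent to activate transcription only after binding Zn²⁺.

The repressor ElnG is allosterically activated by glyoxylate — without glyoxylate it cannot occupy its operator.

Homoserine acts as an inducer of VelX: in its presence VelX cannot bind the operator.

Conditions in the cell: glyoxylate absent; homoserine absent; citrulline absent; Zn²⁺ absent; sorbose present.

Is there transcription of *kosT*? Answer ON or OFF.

OFF

Sorbose is present, so HolY is inactive.
Citrulline is absent, so TemH is inactive.
Zn²⁺ is absent, so TemS is inactive.
Glyoxylate is absent, so ElnG is inactive.
Homoserine is absent, so VelX is active.
With repressor VelX bound, *kosT* is not transcribed.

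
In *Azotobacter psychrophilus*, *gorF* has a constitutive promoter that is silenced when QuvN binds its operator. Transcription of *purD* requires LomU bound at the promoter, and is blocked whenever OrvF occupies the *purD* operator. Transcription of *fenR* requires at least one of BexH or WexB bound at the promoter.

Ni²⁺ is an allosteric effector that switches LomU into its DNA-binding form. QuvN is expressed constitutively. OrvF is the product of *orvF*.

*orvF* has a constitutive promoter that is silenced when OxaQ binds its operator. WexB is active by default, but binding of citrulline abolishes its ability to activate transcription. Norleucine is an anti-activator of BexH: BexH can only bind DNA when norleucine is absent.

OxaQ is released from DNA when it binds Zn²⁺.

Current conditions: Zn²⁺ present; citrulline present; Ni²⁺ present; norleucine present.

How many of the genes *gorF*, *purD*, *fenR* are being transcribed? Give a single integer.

0

QuvN is produced constitutively and is active.
With repressor QuvN bound, *gorF* is not transcribed.
→ *gorF* is OFF.
Ni²⁺ is present, so LomU is active.
Zn²⁺ is present, so OxaQ is inactive.
With no repressor bound, *orvF* is transcribed.
So OrvF is produced and active.
With repressor OrvF bound, *purD* is not transcribed.
→ *purD* is OFF.
Norleucine is present, so BexH is inactive.
Citrulline is present, so WexB is inactive.
No activator is available at the *fenR* promoter, so *fenR* is not transcribed.
→ *fenR* is OFF.
0 of the 3 genes are transcribed.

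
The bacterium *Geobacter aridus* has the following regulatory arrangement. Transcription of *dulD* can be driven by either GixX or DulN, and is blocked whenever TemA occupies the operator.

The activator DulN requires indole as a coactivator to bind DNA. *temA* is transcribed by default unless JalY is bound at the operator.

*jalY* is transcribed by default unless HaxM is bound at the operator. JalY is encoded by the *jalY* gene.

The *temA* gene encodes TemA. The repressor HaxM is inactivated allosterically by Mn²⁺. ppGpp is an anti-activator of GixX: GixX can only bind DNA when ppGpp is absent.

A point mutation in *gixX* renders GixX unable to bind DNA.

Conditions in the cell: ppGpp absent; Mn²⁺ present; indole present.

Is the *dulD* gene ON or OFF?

GixX is non-functional in this strain, so it has no effect.
Mn²⁺ is present, so HaxM is inactive.
With no repressor bound, *jalY* is transcribed.
So JalY is produced and active.
With repressor JalY bound, *temA* is not transcribed.
So TemA is not produced.
Indole is present, so DulN is active.
Activator DulN is present, so *dulD* is transcribed.

ON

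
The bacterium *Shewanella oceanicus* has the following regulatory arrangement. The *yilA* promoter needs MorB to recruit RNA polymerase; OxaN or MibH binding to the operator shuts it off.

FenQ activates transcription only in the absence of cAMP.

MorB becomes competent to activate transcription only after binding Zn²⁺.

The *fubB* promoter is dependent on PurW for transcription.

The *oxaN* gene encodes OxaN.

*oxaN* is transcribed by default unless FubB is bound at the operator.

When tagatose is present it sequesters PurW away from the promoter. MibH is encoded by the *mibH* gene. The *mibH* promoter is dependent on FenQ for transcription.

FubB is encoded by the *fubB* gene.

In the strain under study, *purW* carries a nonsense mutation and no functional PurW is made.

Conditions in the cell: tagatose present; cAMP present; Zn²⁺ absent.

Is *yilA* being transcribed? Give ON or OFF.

Zn²⁺ is absent, so MorB is inactive.
PurW is non-functional in this strain, so it has no effect.
Required activator PurW is absent, so *fubB* is not transcribed.
So FubB is not produced.
With no repressor bound, *oxaN* is transcribed.
So OxaN is produced and active.
cAMP is present, so FenQ is inactive.
Required activator FenQ is absent, so *mibH* is not transcribed.
So MibH is not produced.
With repressor OxaN bound, *yilA* is not transcribed.

OFF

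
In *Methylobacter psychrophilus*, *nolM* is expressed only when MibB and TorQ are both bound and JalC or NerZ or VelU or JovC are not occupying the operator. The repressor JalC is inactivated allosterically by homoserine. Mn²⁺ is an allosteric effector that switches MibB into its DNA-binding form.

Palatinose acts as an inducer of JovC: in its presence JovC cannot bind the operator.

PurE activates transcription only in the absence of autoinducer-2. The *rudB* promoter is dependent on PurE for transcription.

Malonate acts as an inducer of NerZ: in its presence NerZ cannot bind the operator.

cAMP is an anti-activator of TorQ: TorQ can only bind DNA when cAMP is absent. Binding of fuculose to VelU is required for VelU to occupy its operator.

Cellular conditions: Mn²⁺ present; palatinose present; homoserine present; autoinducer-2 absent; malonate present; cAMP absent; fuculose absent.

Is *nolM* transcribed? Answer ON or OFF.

ON

Mn²⁺ is present, so MibB is active.
Homoserine is present, so JalC is inactive.
Malonate is present, so NerZ is inactive.
Fuculose is absent, so VelU is inactive.
cAMP is absent, so TorQ is active.
Palatinose is present, so JovC is inactive.
No repressor is bound and MibB and TorQ are active, so *nolM* is transcribed.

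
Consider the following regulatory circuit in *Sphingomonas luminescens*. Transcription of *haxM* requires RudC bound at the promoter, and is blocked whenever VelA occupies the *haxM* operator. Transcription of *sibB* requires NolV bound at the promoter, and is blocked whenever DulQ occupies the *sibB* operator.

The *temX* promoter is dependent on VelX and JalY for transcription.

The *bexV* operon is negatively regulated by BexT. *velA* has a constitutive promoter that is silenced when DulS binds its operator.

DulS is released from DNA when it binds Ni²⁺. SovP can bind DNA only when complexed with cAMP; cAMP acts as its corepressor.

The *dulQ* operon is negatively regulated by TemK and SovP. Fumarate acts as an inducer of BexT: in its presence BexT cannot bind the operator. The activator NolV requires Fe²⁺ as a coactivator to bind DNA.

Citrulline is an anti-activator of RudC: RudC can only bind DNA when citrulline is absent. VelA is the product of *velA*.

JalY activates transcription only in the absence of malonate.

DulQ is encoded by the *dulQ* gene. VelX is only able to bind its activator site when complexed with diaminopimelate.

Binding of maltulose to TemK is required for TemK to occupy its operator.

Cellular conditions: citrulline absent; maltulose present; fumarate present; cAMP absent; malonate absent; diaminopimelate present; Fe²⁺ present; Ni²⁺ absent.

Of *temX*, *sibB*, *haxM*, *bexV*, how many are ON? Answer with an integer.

Diaminopimelate is present, so VelX is active.
Malonate is absent, so JalY is active.
No repressor is bound and VelX and JalY are active, so *temX* is transcribed.
→ *temX* is ON.
Fe²⁺ is present, so NolV is active.
Maltulose is present, so TemK is active.
cAMP is absent, so SovP is inactive.
With repressor TemK bound, *dulQ* is not transcribed.
So DulQ is not produced.
No repressor is bound and NolV is active, so *sibB* is transcribed.
→ *sibB* is ON.
Ni²⁺ is absent, so DulS is active.
With repressor DulS bound, *velA* is not transcribed.
So VelA is not produced.
Citrulline is absent, so RudC is active.
No repressor is bound and RudC is active, so *haxM* is transcribed.
→ *haxM* is ON.
Fumarate is present, so BexT is inactive.
With no repressor bound, *bexV* is transcribed.
→ *bexV* is ON.
4 of the 4 genes are transcribed.

4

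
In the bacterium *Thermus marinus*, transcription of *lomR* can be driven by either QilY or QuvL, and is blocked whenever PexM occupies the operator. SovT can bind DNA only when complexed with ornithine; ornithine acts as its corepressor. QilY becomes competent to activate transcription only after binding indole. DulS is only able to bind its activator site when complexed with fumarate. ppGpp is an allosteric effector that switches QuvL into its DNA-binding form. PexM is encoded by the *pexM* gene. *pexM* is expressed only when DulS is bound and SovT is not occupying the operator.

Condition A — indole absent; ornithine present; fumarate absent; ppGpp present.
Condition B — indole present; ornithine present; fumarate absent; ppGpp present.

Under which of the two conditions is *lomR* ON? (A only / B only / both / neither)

Condition A:
Indole is absent, so QilY is inactive.
Ornithine is present, so SovT is active.
Fumarate is absent, so DulS is inactive.
With repressor SovT bound, *pexM* is not transcribed.
So PexM is not produced.
ppGpp is present, so QuvL is active.
Activator QuvL is present, so *lomR* is transcribed.
→ *lomR* is ON in A.
Condition B:
Indole is present, so QilY is active.
Ornithine is present, so SovT is active.
Fumarate is absent, so DulS is inactive.
With repressor SovT bound, *pexM* is not transcribed.
So PexM is not produced.
ppGpp is present, so QuvL is active.
Activator QilY is present, so *lomR* is transcribed.
→ *lomR* is ON in B.

both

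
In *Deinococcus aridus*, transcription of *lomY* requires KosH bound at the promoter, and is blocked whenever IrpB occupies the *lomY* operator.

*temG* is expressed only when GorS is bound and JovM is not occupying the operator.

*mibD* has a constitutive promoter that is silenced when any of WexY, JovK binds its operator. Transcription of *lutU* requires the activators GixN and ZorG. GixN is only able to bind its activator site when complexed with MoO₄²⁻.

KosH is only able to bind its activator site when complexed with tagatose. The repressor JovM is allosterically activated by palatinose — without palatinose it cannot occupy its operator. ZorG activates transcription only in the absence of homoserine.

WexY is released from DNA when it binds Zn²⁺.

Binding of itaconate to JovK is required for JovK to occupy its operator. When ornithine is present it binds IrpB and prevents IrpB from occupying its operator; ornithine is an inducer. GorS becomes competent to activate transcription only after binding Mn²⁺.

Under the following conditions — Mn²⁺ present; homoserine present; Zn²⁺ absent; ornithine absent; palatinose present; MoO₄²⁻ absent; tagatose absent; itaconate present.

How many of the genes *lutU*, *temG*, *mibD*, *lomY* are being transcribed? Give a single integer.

MoO₄²⁻ is absent, so GixN is inactive.
Homoserine is present, so ZorG is inactive.
Required activator GixN is absent, so *lutU* is not transcribed.
→ *lutU* is OFF.
Palatinose is present, so JovM is active.
Mn²⁺ is present, so GorS is active.
With repressor JovM bound, *temG* is not transcribed.
→ *temG* is OFF.
Zn²⁺ is absent, so WexY is active.
Itaconate is present, so JovK is active.
With repressor WexY bound, *mibD* is not transcribed.
→ *mibD* is OFF.
Tagatose is absent, so KosH is inactive.
Ornithine is absent, so IrpB is active.
With repressor IrpB bound, *lomY* is not transcribed.
→ *lomY* is OFF.
0 of the 4 genes are transcribed.

0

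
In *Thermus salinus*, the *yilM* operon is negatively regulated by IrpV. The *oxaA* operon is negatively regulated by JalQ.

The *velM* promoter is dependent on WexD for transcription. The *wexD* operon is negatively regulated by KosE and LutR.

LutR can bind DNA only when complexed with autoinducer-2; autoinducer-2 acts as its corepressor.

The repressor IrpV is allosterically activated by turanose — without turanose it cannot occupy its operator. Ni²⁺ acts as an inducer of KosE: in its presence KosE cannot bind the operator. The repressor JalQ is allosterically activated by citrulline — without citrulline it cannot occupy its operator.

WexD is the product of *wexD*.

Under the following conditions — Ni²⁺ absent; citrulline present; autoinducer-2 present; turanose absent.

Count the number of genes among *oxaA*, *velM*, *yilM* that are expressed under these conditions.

Citrulline is present, so JalQ is active.
With repressor JalQ bound, *oxaA* is not transcribed.
→ *oxaA* is OFF.
Ni²⁺ is absent, so KosE is active.
Autoinducer-2 is present, so LutR is active.
With repressor KosE bound, *wexD* is not transcribed.
So WexD is not produced.
Required activator WexD is absent, so *velM* is not transcribed.
→ *velM* is OFF.
Turanose is absent, so IrpV is inactive.
With no repressor bound, *yilM* is transcribed.
→ *yilM* is ON.
1 of the 3 genes is transcribed.

1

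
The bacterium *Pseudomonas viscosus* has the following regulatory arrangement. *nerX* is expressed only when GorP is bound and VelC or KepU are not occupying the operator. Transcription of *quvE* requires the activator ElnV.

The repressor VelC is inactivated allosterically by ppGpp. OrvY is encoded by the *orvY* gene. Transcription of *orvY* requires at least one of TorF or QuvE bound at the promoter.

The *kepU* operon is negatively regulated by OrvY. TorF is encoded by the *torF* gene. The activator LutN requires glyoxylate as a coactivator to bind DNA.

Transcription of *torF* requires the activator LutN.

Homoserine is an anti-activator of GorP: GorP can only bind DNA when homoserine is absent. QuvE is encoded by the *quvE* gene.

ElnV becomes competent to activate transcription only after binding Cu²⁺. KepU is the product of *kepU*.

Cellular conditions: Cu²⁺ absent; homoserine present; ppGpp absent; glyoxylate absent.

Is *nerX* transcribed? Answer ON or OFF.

Homoserine is present, so GorP is inactive.
ppGpp is absent, so VelC is active.
Glyoxylate is absent, so LutN is inactive.
Required activator LutN is absent, so *torF* is not transcribed.
So TorF is not produced.
Cu²⁺ is absent, so ElnV is inactive.
Required activator ElnV is absent, so *quvE* is not transcribed.
So QuvE is not produced.
No activator is available at the *orvY* promoter, so *orvY* is not transcribed.
So OrvY is not produced.
With no repressor bound, *kepU* is transcribed.
So KepU is produced and active.
With repressor VelC bound, *nerX* is not transcribed.

OFF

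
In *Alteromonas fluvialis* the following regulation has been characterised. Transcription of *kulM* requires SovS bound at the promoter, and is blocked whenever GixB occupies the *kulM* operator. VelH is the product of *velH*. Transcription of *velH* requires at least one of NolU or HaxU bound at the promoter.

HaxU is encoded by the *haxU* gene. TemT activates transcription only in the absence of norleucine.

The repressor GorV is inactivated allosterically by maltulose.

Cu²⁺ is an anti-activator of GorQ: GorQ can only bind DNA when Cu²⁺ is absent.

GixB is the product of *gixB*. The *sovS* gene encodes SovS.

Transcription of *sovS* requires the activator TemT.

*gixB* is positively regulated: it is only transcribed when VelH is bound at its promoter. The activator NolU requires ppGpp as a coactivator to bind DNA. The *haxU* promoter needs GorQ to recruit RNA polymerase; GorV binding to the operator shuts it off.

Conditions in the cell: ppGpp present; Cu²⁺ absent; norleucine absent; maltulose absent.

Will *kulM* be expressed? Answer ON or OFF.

OFF

ppGpp is present, so NolU is active.
Maltulose is absent, so GorV is active.
Cu²⁺ is absent, so GorQ is active.
With repressor GorV bound, *haxU* is not transcribed.
So HaxU is not produced.
Activator NolU is present, so *velH* is transcribed.
So VelH is produced and active.
No repressor is bound and VelH is active, so *gixB* is transcribed.
So GixB is produced and active.
Norleucine is absent, so TemT is active.
No repressor is bound and TemT is active, so *sovS* is transcribed.
So SovS is produced and active.
With repressor GixB bound, *kulM* is not transcribed.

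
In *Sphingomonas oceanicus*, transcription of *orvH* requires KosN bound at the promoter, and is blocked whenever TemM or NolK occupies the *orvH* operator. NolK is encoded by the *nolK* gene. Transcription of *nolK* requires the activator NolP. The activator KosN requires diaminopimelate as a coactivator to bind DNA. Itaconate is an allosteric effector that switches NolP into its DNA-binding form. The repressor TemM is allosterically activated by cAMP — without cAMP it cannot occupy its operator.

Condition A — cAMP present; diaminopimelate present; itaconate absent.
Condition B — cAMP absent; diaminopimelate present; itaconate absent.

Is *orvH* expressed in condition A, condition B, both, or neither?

Condition A:
cAMP is present, so TemM is active.
Diaminopimelate is present, so KosN is active.
Itaconate is absent, so NolP is inactive.
Required activator NolP is absent, so *nolK* is not transcribed.
So NolK is not produced.
With repressor TemM bound, *orvH* is not transcribed.
→ *orvH* is OFF in A.
Condition B:
cAMP is absent, so TemM is inactive.
Diaminopimelate is present, so KosN is active.
Itaconate is absent, so NolP is inactive.
Required activator NolP is absent, so *nolK* is not transcribed.
So NolK is not produced.
No repressor is bound and KosN is active, so *orvH* is transcribed.
→ *orvH* is ON in B.

B only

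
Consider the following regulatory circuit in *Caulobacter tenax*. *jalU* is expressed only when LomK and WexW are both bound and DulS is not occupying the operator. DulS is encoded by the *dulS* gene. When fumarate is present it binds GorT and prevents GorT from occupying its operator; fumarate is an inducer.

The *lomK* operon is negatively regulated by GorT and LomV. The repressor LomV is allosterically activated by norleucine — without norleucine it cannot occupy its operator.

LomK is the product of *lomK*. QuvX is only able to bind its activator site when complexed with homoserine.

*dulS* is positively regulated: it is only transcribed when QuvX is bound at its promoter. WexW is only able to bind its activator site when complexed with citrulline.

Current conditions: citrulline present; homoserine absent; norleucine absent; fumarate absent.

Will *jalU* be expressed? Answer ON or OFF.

Fumarate is absent, so GorT is active.
Norleucine is absent, so LomV is inactive.
With repressor GorT bound, *lomK* is not transcribed.
So LomK is not produced.
Homoserine is absent, so QuvX is inactive.
Required activator QuvX is absent, so *dulS* is not transcribed.
So DulS is not produced.
Citrulline is present, so WexW is active.
Required activator LomK is absent, so *jalU* is not transcribed.

OFF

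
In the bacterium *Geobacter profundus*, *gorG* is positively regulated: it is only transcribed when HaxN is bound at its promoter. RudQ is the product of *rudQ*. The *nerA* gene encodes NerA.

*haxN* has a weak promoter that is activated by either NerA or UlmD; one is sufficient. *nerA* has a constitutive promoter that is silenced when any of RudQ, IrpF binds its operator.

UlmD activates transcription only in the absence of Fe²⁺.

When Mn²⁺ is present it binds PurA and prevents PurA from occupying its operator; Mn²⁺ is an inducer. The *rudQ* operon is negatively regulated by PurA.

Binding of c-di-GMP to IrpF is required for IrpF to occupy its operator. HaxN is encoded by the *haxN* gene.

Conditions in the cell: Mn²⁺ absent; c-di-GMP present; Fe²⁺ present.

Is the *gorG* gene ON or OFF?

OFF

Mn²⁺ is absent, so PurA is active.
With repressor PurA bound, *rudQ* is not transcribed.
So RudQ is not produced.
c-di-GMP is present, so IrpF is active.
With repressor IrpF bound, *nerA* is not transcribed.
So NerA is not produced.
Fe²⁺ is present, so UlmD is inactive.
No activator is available at the *haxN* promoter, so *haxN* is not transcribed.
So HaxN is not produced.
Required activator HaxN is absent, so *gorG* is not transcribed.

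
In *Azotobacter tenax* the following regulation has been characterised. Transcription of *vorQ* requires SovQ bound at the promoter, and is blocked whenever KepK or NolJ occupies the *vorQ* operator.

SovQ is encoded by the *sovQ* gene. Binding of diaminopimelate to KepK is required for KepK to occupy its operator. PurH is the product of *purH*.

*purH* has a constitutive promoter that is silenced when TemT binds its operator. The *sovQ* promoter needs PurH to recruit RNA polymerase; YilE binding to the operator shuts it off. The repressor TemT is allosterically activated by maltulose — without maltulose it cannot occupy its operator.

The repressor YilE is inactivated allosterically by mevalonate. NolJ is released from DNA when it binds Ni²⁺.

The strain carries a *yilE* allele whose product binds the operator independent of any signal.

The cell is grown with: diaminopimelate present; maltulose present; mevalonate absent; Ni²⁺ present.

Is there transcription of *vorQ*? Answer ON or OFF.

Diaminopimelate is present, so KepK is active.
Ni²⁺ is present, so NolJ is inactive.
YilE is constitutively active in this strain.
Maltulose is present, so TemT is active.
With repressor TemT bound, *purH* is not transcribed.
So PurH is not produced.
With repressor YilE bound, *sovQ* is not transcribed.
So SovQ is not produced.
With repressor KepK bound, *vorQ* is not transcribed.

OFF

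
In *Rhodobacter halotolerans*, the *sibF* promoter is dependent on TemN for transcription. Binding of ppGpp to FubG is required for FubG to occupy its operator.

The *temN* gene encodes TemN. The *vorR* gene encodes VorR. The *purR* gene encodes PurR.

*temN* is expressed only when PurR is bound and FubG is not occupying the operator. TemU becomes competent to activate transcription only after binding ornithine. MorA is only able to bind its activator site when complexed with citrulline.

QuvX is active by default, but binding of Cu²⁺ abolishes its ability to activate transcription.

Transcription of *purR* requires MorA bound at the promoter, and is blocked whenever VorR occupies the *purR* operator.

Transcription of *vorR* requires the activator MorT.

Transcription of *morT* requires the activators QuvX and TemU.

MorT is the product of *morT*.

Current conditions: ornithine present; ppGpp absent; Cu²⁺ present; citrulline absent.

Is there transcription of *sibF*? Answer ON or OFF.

Cu²⁺ is present, so QuvX is inactive.
Ornithine is present, so TemU is active.
Required activator QuvX is absent, so *morT* is not transcribed.
So MorT is not produced.
Required activator MorT is absent, so *vorR* is not transcribed.
So VorR is not produced.
Citrulline is absent, so MorA is inactive.
Required activator MorA is absent, so *purR* is not transcribed.
So PurR is not produced.
ppGpp is absent, so FubG is inactive.
Required activator PurR is absent, so *temN* is not transcribed.
So TemN is not produced.
Required activator TemN is absent, so *sibF* is not transcribed.

OFF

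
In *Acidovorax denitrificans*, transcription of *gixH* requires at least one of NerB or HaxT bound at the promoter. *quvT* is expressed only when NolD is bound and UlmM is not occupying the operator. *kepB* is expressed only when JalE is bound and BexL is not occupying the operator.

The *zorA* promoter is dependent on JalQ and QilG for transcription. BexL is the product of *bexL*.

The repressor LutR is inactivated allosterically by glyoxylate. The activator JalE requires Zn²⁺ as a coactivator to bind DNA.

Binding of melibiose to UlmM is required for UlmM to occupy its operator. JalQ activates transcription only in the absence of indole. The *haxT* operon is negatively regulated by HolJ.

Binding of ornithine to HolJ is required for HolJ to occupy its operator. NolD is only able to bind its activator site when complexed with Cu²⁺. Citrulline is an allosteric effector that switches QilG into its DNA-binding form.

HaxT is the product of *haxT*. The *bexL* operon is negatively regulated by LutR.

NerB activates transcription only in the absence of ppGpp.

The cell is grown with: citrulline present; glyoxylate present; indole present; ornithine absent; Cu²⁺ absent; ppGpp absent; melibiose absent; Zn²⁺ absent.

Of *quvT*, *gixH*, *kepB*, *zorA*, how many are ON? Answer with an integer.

Melibiose is absent, so UlmM is inactive.
Cu²⁺ is absent, so NolD is inactive.
Required activator NolD is absent, so *quvT* is not transcribed.
→ *quvT* is OFF.
ppGpp is absent, so NerB is active.
Ornithine is absent, so HolJ is inactive.
With no repressor bound, *haxT* is transcribed.
So HaxT is produced and active.
Activator NerB is present, so *gixH* is transcribed.
→ *gixH* is ON.
Glyoxylate is present, so LutR is inactive.
With no repressor bound, *bexL* is transcribed.
So BexL is produced and active.
Zn²⁺ is absent, so JalE is inactive.
With repressor BexL bound, *kepB* is not transcribed.
→ *kepB* is OFF.
Indole is present, so JalQ is inactive.
Citrulline is present, so QilG is active.
Required activator JalQ is absent, so *zorA* is not transcribed.
→ *zorA* is OFF.
1 of the 4 genes is transcribed.

1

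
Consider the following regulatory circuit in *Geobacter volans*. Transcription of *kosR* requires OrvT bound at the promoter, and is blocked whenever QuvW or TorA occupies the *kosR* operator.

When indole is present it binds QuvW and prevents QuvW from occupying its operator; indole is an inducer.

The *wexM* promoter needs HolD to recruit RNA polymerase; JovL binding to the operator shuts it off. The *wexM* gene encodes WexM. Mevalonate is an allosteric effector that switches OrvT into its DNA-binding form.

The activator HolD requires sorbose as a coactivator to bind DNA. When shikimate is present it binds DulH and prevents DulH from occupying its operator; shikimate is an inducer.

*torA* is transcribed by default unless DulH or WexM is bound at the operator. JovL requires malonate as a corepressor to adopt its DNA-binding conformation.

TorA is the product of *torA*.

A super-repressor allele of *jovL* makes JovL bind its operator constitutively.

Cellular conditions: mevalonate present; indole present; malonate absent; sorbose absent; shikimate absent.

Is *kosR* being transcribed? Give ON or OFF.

ON

Mevalonate is present, so OrvT is active.
Indole is present, so QuvW is inactive.
Shikimate is absent, so DulH is active.
Sorbose is absent, so HolD is inactive.
JovL is constitutively active in this strain.
With repressor JovL bound, *wexM* is not transcribed.
So WexM is not produced.
With repressor DulH bound, *torA* is not transcribed.
So TorA is not produced.
No repressor is bound and OrvT is active, so *kosR* is transcribed.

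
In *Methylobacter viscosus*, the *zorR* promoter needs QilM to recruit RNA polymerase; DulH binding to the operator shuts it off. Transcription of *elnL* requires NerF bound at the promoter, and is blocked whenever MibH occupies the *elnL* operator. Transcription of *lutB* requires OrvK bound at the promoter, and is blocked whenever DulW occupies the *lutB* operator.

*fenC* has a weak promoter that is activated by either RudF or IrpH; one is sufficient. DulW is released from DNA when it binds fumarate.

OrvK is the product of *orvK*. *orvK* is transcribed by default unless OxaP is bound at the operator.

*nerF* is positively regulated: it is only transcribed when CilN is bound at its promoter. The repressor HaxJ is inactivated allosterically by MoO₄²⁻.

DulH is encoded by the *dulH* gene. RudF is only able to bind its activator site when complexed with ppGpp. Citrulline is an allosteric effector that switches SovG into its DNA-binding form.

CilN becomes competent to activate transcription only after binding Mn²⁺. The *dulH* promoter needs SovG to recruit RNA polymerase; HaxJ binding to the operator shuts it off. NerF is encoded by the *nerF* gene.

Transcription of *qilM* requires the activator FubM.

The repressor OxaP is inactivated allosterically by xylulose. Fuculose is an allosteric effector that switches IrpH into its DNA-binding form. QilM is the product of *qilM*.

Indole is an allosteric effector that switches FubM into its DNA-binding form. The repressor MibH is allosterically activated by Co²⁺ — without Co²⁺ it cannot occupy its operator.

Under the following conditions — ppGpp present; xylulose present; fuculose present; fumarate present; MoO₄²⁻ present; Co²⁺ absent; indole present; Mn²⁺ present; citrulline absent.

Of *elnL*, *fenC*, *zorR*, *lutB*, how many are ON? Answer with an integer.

Mn²⁺ is present, so CilN is active.
No repressor is bound and CilN is active, so *nerF* is transcribed.
So NerF is produced and active.
Co²⁺ is absent, so MibH is inactive.
No repressor is bound and NerF is active, so *elnL* is transcribed.
→ *elnL* is ON.
ppGpp is present, so RudF is active.
Fuculose is present, so IrpH is active.
Activator RudF is present, so *fenC* is transcribed.
→ *fenC* is ON.
Citrulline is absent, so SovG is inactive.
MoO₄²⁻ is present, so HaxJ is inactive.
Required activator SovG is absent, so *dulH* is not transcribed.
So DulH is not produced.
Indole is present, so FubM is active.
No repressor is bound and FubM is active, so *qilM* is transcribed.
So QilM is produced and active.
No repressor is bound and QilM is active, so *zorR* is transcribed.
→ *zorR* is ON.
Fumarate is present, so DulW is inactive.
Xylulose is present, so OxaP is inactive.
With no repressor bound, *orvK* is transcribed.
So OrvK is produced and active.
No repressor is bound and OrvK is active, so *lutB* is transcribed.
→ *lutB* is ON.
4 of the 4 genes are transcribed.

4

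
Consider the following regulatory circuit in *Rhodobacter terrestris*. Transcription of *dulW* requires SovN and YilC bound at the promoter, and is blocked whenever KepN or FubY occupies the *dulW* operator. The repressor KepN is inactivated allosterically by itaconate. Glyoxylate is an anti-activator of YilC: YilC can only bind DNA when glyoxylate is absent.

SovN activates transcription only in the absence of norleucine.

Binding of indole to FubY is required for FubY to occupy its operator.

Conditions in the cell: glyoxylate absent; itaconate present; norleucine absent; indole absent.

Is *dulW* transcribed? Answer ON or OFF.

Norleucine is absent, so SovN is active.
Itaconate is present, so KepN is inactive.
Glyoxylate is absent, so YilC is active.
Indole is absent, so FubY is inactive.
No repressor is bound and SovN and YilC are active, so *dulW* is transcribed.

ON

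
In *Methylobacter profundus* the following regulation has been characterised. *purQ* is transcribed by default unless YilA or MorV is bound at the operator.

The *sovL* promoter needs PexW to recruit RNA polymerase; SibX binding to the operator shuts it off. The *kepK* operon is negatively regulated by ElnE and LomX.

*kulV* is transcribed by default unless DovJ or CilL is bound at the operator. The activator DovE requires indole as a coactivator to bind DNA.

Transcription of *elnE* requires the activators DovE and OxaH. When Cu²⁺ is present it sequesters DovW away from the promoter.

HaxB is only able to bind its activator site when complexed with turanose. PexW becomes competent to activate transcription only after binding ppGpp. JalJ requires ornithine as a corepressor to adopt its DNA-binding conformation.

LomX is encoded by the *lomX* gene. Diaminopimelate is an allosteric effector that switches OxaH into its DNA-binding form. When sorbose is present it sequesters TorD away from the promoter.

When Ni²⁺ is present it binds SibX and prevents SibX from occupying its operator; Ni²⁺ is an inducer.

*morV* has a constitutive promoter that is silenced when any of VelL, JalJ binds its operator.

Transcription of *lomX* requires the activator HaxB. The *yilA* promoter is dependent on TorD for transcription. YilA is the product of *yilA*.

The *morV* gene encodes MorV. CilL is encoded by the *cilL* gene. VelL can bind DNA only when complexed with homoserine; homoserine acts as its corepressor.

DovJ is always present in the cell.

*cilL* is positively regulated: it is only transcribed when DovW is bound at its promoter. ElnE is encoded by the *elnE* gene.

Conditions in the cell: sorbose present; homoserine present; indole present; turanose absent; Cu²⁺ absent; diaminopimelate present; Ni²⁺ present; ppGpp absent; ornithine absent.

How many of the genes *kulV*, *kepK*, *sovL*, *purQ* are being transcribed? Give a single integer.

1

DovJ is produced constitutively and is active.
Cu²⁺ is absent, so DovW is active.
No repressor is bound and DovW is active, so *cilL* is transcribed.
So CilL is produced and active.
With repressor DovJ bound, *kulV* is not transcribed.
→ *kulV* is OFF.
Indole is present, so DovE is active.
Diaminopimelate is present, so OxaH is active.
No repressor is bound and DovE and OxaH are active, so *elnE* is transcribed.
So ElnE is produced and active.
Turanose is absent, so HaxB is inactive.
Required activator HaxB is absent, so *lomX* is not transcribed.
So LomX is not produced.
With repressor ElnE bound, *kepK* is not transcribed.
→ *kepK* is OFF.
Ni²⁺ is present, so SibX is inactive.
ppGpp is absent, so PexW is inactive.
Required activator PexW is absent, so *sovL* is not transcribed.
→ *sovL* is OFF.
Sorbose is present, so TorD is inactive.
Required activator TorD is absent, so *yilA* is not transcribed.
So YilA is not produced.
Homoserine is present, so VelL is active.
Ornithine is absent, so JalJ is inactive.
With repressor VelL bound, *morV* is not transcribed.
So MorV is not produced.
With no repressor bound, *purQ* is transcribed.
→ *purQ* is ON.
1 of the 4 genes is transcribed.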